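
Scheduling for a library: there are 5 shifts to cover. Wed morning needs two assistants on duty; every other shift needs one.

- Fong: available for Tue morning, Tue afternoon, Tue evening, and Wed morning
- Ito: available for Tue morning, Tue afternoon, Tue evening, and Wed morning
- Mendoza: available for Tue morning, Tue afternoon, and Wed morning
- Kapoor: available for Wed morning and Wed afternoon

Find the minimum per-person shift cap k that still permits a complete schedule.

2

With 4 assistants and 6 worker-slots to fill, someone must work at least ⌈6/4⌉ = 2 shifts, so k ≥ 2.
k = 2 works: Tue morning→Fong, Tue afternoon→Ito, Tue evening→Fong, Wed morning→Ito+Mendoza, Wed afternoon→Kapoor.
Loads: Fong 2, Ito 2, Mendoza 1, Kapoor 1 — all ≤ 2.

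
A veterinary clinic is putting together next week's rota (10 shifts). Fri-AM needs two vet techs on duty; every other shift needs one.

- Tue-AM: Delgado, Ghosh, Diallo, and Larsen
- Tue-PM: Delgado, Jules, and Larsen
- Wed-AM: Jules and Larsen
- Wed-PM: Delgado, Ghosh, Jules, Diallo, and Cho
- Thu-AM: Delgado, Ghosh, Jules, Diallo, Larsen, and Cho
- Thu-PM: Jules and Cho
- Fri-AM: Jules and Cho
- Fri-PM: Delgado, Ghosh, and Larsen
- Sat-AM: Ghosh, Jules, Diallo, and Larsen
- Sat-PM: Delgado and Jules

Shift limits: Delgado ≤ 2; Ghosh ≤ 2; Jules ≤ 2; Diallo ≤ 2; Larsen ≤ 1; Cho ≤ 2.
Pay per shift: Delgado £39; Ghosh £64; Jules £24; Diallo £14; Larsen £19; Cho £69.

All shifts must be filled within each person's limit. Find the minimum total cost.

£439

Fri-AM can only be covered by Jules and Cho, so that assignment is forced.
Picking the cheapest available vet tech for each shift independently would cost £254, but that ignores the shift limits.
An optimal schedule: Tue-AM→Ghosh, Tue-PM→Delgado, Wed-AM→Jules, Wed-PM→Diallo, Thu-AM→Larsen, Thu-PM→Cho, Fri-AM→Jules+Cho, Fri-PM→Ghosh, Sat-AM→Diallo, Sat-PM→Delgado.
Total: 64 + 39 + 24 + 14 + 19 + 69 + 24 + 69 + 64 + 14 + 39 = £439.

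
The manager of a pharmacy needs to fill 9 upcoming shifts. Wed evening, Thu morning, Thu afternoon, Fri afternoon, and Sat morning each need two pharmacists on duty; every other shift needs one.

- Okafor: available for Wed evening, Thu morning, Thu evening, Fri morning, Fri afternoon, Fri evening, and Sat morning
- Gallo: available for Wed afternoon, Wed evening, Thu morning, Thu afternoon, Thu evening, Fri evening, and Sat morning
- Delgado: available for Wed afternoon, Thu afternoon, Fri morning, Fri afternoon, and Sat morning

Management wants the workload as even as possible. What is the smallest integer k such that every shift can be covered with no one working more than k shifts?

5

With 3 pharmacists and 14 worker-slots to fill, someone must work at least ⌈14/3⌉ = 5 shifts, so k ≥ 5.
k = 5 works: Wed afternoon→Gallo, Wed evening→Okafor+Gallo, Thu morning→Okafor+Gallo, Thu afternoon→Gallo+Delgado, Thu evening→Okafor, Fri morning→Delgado, Fri afternoon→Okafor+Delgado, Fri evening→Okafor, Sat morning→Gallo+Delgado.
Loads: Okafor 5, Gallo 5, Delgado 4 — all ≤ 5.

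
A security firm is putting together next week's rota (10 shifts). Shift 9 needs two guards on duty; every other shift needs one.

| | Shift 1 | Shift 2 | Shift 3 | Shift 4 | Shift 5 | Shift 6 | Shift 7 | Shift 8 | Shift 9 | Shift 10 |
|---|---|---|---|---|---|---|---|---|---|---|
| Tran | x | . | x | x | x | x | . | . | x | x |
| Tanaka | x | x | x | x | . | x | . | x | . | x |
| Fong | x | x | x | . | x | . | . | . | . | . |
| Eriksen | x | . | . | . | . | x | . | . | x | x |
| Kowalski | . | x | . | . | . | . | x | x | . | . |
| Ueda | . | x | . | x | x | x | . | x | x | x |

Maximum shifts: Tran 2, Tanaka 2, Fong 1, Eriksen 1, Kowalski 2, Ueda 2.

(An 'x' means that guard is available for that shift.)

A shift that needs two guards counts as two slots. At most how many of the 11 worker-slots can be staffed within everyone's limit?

10

Total capacity across all guards is 2+2+1+1+2+2 = 10, and 11 slots are needed, so at most 10 can be filled.
An assignment achieving 10: Shift 1→Tanaka, Shift 2→Kowalski, Shift 3→Tran, Shift 4→Tran, Shift 5→Fong, Shift 6→Ueda, Shift 7→Kowalski, Shift 8→Tanaka, Shift 9→Eriksen+Ueda.
Loads: Tran 2/2, Tanaka 2/2, Fong 1/1, Eriksen 1/1, Kowalski 2/2, Ueda 2/2.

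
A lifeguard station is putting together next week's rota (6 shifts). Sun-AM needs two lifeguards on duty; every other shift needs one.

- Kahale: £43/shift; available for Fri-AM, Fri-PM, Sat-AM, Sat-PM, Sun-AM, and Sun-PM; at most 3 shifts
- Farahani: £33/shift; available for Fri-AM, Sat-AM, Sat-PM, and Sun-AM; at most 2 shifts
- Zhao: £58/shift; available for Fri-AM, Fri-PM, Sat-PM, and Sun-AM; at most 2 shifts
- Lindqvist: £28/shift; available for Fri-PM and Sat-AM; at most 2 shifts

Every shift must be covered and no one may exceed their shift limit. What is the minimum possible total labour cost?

Sun-PM can only be covered by Kahale, so that assignment is forced.
Picking the cheapest available lifeguard for each shift independently would cost £241, but that ignores the shift limits.
An optimal schedule: Fri-AM→Farahani, Fri-PM→Lindqvist, Sat-AM→Lindqvist, Sat-PM→Kahale, Sun-AM→Farahani+Kahale, Sun-PM→Kahale.
Total: 33 + 28 + 28 + 43 + 33 + 43 + 43 = £251.

£251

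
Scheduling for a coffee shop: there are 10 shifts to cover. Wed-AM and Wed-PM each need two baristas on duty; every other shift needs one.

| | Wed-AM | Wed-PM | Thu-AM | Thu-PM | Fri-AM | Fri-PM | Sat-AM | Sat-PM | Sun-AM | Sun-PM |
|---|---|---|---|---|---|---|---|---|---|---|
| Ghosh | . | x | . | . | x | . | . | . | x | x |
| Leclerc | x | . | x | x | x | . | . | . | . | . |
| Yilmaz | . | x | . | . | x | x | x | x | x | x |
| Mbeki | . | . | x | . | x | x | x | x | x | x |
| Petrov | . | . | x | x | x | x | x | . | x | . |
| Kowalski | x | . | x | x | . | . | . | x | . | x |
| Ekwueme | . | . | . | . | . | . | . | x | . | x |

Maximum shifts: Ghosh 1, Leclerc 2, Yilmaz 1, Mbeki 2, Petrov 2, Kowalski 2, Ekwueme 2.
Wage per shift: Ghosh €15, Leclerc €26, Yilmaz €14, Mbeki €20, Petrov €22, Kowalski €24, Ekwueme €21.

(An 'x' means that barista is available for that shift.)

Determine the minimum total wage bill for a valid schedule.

Wed-AM can only be covered by Leclerc and Kowalski, so that assignment is forced.
Wed-PM can only be covered by Ghosh and Yilmaz, so that assignment is forced.
Picking the cheapest available barista for each shift independently would cost €205, but that ignores the shift limits.
An optimal schedule: Wed-AM→Leclerc+Kowalski, Wed-PM→Ghosh+Yilmaz, Thu-AM→Kowalski, Thu-PM→Leclerc, Fri-AM→Petrov, Fri-PM→Mbeki, Sat-AM→Mbeki, Sat-PM→Ekwueme, Sun-AM→Petrov, Sun-PM→Ekwueme.
Total: 26 + 24 + 15 + 14 + 24 + 26 + 22 + 20 + 20 + 21 + 22 + 21 = €255.

€255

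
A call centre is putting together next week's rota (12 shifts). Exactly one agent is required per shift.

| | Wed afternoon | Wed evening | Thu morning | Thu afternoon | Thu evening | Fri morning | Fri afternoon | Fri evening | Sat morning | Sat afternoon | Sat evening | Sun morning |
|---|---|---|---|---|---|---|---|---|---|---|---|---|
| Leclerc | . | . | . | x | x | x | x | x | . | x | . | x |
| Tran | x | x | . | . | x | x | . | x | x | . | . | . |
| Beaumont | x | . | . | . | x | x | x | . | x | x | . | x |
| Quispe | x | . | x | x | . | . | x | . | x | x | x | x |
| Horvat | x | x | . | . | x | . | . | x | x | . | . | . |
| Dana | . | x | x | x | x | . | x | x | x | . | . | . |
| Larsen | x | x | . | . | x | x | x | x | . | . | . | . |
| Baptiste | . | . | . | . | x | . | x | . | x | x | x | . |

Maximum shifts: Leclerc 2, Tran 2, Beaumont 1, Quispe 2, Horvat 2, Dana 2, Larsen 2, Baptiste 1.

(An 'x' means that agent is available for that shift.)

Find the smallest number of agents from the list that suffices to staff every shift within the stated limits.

12 slots to fill and no one can take more than 2, so at least ⌈12/2⌉ = 6 agents are needed.
Leclerc, Tran, Quispe, Horvat, Dana, and Larsen alone can cover everything: Wed afternoon→Tran, Wed evening→Horvat, Thu morning→Quispe, Thu afternoon→Dana, Thu evening→Larsen, Fri morning→Tran, Fri afternoon→Dana, Fri evening→Larsen, Sat morning→Horvat, Sat afternoon→Leclerc, Sat evening→Quispe, Sun morning→Leclerc.

6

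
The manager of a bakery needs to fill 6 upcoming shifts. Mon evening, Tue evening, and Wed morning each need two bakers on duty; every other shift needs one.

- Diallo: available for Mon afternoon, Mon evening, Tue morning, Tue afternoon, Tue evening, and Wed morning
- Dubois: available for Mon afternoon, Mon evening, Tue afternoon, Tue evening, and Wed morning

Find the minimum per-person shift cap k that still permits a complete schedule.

With 2 bakers and 9 worker-slots to fill, someone must work at least ⌈9/2⌉ = 5 shifts, so k ≥ 5.
k = 5 works: Mon afternoon→Diallo, Mon evening→Diallo+Dubois, Tue morning→Diallo, Tue afternoon→Dubois, Tue evening→Diallo+Dubois, Wed morning→Diallo+Dubois.
Loads: Diallo 5, Dubois 4 — all ≤ 5.

5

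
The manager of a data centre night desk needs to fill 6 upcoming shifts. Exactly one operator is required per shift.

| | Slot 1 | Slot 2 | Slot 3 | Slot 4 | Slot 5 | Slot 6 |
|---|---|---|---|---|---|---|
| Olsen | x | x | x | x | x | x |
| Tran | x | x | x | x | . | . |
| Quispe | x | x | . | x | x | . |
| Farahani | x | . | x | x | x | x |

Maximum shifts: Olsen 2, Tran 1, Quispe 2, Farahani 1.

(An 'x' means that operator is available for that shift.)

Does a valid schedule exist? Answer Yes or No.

Yes

One valid schedule: Slot 1→Quispe, Slot 2→Olsen, Slot 3→Tran, Slot 4→Farahani, Slot 5→Quispe, Slot 6→Olsen.
Loads: Olsen 2/2, Tran 1/1, Quispe 2/2, Farahani 1/1 — all within limits.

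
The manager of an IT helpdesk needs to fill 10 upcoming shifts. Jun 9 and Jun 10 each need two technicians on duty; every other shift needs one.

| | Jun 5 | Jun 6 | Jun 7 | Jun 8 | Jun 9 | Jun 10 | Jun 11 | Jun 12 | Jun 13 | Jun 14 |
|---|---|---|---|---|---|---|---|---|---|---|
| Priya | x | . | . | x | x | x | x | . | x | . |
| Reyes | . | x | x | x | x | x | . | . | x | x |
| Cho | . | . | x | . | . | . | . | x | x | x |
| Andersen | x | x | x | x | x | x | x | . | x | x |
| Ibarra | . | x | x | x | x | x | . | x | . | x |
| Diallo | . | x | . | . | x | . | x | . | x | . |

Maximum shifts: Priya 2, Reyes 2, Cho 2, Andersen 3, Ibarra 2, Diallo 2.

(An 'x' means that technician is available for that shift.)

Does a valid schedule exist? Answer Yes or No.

Yes

One valid schedule: Jun 5→Priya, Jun 6→Reyes, Jun 7→Reyes, Jun 8→Andersen, Jun 9→Ibarra+Diallo, Jun 10→Andersen+Ibarra, Jun 11→Priya, Jun 12→Cho, Jun 13→Andersen, Jun 14→Cho.
Loads: Priya 2/2, Reyes 2/2, Cho 2/2, Andersen 3/3, Ibarra 2/2, Diallo 1/2 — all within limits.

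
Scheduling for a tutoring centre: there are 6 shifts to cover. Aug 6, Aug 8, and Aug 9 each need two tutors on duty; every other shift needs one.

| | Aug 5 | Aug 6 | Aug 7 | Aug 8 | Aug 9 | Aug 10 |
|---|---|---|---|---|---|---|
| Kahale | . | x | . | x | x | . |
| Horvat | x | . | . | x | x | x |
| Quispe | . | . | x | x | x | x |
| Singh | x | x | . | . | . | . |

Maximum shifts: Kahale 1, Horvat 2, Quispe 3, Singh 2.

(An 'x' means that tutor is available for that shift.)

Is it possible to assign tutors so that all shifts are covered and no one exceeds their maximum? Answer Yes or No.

Shifts {Aug 6, Aug 7, Aug 8, Aug 9, Aug 10} need 8 worker-slots in total, but the tutors available for any of those shifts (Kahale, Horvat, Quispe, and Singh) can supply at most 7 among them. So no valid schedule exists.

No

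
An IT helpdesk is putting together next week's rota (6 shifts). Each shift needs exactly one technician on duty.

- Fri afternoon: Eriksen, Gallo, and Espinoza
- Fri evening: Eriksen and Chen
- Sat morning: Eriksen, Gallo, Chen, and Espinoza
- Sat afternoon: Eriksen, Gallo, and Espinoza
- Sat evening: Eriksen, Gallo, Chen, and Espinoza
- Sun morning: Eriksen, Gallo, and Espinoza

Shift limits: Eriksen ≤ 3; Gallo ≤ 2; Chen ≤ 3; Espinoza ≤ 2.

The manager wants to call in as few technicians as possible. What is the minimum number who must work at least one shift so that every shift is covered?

6 slots to fill and no one can take more than 3, so at least ⌈6/3⌉ = 2 technicians are needed.
Eriksen and Chen alone can cover everything: Fri afternoon→Eriksen, Fri evening→Chen, Sat morning→Chen, Sat afternoon→Eriksen, Sat evening→Chen, Sun morning→Eriksen.

2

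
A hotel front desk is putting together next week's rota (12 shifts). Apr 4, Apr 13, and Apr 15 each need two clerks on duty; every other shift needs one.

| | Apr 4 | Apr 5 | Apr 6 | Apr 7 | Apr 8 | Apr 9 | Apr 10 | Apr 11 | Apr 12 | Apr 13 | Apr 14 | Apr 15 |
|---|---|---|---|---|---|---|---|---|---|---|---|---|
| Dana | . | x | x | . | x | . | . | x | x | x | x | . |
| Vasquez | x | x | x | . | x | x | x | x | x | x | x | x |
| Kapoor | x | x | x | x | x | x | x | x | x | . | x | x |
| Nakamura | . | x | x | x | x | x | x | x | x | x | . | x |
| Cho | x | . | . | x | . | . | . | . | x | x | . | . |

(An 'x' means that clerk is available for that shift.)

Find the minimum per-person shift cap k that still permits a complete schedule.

3

With 5 clerks and 15 worker-slots to fill, someone must work at least ⌈15/5⌉ = 3 shifts, so k ≥ 3.
k = 3 works: Apr 4→Vasquez+Kapoor, Apr 5→Dana, Apr 6→Dana, Apr 7→Cho, Apr 8→Kapoor, Apr 9→Vasquez, Apr 10→Vasquez, Apr 11→Nakamura, Apr 12→Cho, Apr 13→Nakamura+Cho, Apr 14→Dana, Apr 15→Kapoor+Nakamura.
Loads: Dana 3, Vasquez 3, Kapoor 3, Nakamura 3, Cho 3 — all ≤ 3.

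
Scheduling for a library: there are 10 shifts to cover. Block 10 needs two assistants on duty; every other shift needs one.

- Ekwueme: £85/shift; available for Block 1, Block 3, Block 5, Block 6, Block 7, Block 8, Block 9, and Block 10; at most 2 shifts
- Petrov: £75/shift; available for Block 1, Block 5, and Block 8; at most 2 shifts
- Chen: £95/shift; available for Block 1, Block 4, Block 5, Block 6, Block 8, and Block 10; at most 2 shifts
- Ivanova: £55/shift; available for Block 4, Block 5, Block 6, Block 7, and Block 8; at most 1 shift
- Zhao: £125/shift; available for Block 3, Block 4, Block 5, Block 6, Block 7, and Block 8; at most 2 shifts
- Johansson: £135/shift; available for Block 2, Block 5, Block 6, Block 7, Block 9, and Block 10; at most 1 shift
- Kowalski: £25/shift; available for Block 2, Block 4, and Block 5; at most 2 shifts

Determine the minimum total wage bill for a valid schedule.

Picking the cheapest available assistant for each shift independently would cost £665, but that ignores the shift limits.
An optimal schedule: Block 1→Petrov, Block 2→Kowalski, Block 3→Zhao, Block 4→Kowalski, Block 5→Zhao, Block 6→Chen, Block 7→Ivanova, Block 8→Petrov, Block 9→Ekwueme, Block 10→Ekwueme+Chen.
Total: 75 + 25 + 125 + 25 + 125 + 95 + 55 + 75 + 85 + 85 + 95 = £865.

£865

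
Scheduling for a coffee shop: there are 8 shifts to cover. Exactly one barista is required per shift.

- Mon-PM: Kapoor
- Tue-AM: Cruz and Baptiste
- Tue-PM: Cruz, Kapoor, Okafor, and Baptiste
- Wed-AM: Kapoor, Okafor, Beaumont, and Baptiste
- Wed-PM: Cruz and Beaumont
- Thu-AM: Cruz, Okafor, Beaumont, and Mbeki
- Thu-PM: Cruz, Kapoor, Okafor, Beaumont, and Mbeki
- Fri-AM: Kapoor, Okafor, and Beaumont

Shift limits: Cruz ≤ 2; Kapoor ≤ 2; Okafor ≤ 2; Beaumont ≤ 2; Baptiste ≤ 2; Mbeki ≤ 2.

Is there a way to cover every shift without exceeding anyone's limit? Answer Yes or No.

Yes

Mon-PM can only be covered by Kapoor, so that assignment is forced.
One valid schedule: Mon-PM→Kapoor, Tue-AM→Cruz, Tue-PM→Okafor, Wed-AM→Okafor, Wed-PM→Cruz, Thu-AM→Beaumont, Thu-PM→Beaumont, Fri-AM→Kapoor.
Loads: Cruz 2/2, Kapoor 2/2, Okafor 2/2, Beaumont 2/2, Baptiste 0/2, Mbeki 0/2 — all within limits.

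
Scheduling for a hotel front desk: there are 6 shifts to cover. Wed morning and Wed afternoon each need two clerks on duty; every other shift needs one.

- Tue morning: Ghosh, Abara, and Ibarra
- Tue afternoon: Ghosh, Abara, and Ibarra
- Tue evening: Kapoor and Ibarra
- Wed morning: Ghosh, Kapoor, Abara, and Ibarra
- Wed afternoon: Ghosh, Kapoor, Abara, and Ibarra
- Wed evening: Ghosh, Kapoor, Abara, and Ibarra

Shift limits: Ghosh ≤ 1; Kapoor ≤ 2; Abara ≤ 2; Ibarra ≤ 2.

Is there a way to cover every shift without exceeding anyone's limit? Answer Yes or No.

Total capacity is 1+2+2+2 = 7 but 8 worker-slots are needed — infeasible.

No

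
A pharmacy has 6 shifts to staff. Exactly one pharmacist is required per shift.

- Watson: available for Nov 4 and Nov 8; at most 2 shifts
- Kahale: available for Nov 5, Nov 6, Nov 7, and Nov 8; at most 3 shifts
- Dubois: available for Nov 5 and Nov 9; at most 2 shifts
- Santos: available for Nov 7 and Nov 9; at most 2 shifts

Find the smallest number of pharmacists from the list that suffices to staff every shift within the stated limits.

6 slots to fill and no one can take more than 3, so at least ⌈6/3⌉ = 2 pharmacists are needed.
Any 2 pharmacists together have capacity at most 3+2 = 5 < 6 slots, so 2 can never suffice.
Watson, Kahale, and Dubois alone can cover everything: Nov 4→Watson, Nov 5→Kahale, Nov 6→Kahale, Nov 7→Kahale, Nov 8→Watson, Nov 9→Dubois.

3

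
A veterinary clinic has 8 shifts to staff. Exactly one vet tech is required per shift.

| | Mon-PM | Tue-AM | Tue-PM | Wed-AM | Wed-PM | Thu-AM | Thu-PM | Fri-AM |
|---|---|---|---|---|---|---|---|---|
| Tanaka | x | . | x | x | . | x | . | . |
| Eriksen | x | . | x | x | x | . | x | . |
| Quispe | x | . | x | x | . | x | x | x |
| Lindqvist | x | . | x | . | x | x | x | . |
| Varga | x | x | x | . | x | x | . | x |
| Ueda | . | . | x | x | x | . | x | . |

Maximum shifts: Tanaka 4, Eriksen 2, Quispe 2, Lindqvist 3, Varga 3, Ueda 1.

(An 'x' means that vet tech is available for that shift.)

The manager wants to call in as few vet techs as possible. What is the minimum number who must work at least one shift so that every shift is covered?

8 slots to fill and no one can take more than 4, so at least ⌈8/4⌉ = 2 vet techs are needed.
Any 2 vet techs together have capacity at most 4+3 = 7 < 8 slots, so 2 can never suffice.
Tanaka, Eriksen, and Varga alone can cover everything: Mon-PM→Tanaka, Tue-AM→Varga, Tue-PM→Tanaka, Wed-AM→Tanaka, Wed-PM→Eriksen, Thu-AM→Tanaka, Thu-PM→Eriksen, Fri-AM→Varga.

3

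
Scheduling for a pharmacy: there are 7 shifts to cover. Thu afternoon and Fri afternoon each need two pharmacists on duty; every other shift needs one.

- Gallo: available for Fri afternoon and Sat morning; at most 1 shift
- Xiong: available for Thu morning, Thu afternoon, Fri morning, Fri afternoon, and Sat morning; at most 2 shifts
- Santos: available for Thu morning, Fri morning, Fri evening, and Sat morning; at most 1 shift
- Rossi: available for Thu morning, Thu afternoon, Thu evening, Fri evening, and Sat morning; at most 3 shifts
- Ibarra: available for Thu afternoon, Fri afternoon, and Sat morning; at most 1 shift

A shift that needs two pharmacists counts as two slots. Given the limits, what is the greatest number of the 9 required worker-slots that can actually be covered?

Total capacity across all pharmacists is 1+2+1+3+1 = 8, and 9 slots are needed, so at most 8 can be filled.
An assignment achieving 8: Thu morning→Xiong, Thu afternoon→Rossi+Ibarra, Thu evening→Rossi, Fri morning→Xiong, Fri afternoon→Gallo, Fri evening→Santos, Sat morning→Rossi.
Loads: Gallo 1/1, Xiong 2/2, Santos 1/1, Rossi 3/3, Ibarra 1/1.

8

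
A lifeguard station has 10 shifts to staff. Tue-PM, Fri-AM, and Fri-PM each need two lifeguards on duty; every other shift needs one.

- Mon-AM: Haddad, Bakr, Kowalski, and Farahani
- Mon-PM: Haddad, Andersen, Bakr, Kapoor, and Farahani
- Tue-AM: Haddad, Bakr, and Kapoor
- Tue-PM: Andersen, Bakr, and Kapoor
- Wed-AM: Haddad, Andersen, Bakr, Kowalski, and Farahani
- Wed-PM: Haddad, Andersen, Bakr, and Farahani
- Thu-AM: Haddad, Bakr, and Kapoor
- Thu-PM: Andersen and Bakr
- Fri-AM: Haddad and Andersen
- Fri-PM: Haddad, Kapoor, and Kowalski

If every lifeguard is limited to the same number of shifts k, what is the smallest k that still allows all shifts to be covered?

With 6 lifeguards and 13 worker-slots to fill, someone must work at least ⌈13/6⌉ = 3 shifts, so k ≥ 3.
k = 3 works: Mon-AM→Bakr, Mon-PM→Kapoor, Tue-AM→Haddad, Tue-PM→Andersen+Bakr, Wed-AM→Kowalski, Wed-PM→Bakr, Thu-AM→Haddad, Thu-PM→Andersen, Fri-AM→Haddad+Andersen, Fri-PM→Kapoor+Kowalski.
Loads: Haddad 3, Andersen 3, Bakr 3, Kapoor 2, Kowalski 2, Farahani 0 — all ≤ 3.

3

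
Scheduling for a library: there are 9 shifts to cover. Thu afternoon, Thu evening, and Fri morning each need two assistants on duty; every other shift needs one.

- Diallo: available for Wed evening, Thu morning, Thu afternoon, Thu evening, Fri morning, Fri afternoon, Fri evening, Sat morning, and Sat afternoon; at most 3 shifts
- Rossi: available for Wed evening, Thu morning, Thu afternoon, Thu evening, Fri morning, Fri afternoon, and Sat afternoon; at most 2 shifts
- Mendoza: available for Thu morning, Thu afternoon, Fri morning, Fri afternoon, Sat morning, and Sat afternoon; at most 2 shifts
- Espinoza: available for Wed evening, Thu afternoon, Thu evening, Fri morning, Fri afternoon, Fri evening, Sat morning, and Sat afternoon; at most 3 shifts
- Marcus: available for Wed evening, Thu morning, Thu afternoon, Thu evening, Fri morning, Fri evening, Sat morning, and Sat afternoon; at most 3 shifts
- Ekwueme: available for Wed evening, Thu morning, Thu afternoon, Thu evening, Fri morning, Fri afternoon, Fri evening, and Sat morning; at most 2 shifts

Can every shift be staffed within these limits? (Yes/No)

Yes

One valid schedule: Wed evening→Diallo, Thu morning→Diallo, Thu afternoon→Mendoza+Espinoza, Thu evening→Espinoza+Marcus, Fri morning→Espinoza+Marcus, Fri afternoon→Rossi, Fri evening→Diallo, Sat morning→Mendoza, Sat afternoon→Rossi.
Loads: Diallo 3/3, Rossi 2/2, Mendoza 2/2, Espinoza 3/3, Marcus 2/3, Ekwueme 0/2 — all within limits.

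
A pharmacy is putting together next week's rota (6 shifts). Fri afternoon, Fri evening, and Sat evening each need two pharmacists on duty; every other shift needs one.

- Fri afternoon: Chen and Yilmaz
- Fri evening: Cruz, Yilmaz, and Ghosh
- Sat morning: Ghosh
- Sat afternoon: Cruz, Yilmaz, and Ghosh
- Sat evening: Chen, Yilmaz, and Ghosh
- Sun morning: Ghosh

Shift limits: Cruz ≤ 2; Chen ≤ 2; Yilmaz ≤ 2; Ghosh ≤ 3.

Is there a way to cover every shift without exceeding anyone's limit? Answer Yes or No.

Yes

Fri afternoon can only be covered by Chen and Yilmaz, so that assignment is forced.
Sat morning can only be covered by Ghosh, so that assignment is forced.
Sun morning can only be covered by Ghosh, so that assignment is forced.
One valid schedule: Fri afternoon→Chen+Yilmaz, Fri evening→Cruz+Yilmaz, Sat morning→Ghosh, Sat afternoon→Cruz, Sat evening→Chen+Ghosh, Sun morning→Ghosh.
Loads: Cruz 2/2, Chen 2/2, Yilmaz 2/2, Ghosh 3/3 — all within limits.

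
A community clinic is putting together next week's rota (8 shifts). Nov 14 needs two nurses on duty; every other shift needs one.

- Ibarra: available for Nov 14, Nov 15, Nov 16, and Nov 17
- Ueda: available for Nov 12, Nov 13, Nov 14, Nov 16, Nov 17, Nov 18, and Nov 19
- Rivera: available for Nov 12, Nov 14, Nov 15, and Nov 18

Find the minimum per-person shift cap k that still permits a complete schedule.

With 3 nurses and 9 worker-slots to fill, someone must work at least ⌈9/3⌉ = 3 shifts, so k ≥ 3.
k = 3 works: Nov 12→Ueda, Nov 13→Ueda, Nov 14→Ibarra+Rivera, Nov 15→Rivera, Nov 16→Ibarra, Nov 17→Ibarra, Nov 18→Rivera, Nov 19→Ueda.
Loads: Ibarra 3, Ueda 3, Rivera 3 — all ≤ 3.

3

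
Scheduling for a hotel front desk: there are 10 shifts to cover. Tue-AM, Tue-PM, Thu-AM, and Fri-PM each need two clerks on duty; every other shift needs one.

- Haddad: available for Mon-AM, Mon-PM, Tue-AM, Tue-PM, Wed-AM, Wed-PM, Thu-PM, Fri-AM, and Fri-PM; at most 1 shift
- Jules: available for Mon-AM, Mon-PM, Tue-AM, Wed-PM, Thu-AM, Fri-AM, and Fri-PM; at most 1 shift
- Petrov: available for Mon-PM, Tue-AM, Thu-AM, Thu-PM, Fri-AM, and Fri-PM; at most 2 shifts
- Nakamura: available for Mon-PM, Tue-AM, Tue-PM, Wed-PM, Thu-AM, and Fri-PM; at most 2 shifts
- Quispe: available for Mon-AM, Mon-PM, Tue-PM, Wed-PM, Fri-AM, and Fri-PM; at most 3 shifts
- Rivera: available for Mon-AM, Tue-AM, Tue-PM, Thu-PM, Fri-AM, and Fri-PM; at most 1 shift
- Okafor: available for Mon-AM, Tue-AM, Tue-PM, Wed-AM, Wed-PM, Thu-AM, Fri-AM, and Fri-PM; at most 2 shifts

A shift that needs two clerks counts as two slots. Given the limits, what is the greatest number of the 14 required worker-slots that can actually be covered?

Total capacity across all clerks is 1+1+2+2+3+1+2 = 12, and 14 slots are needed, so at most 12 can be filled.
An assignment achieving 12: Mon-AM→Quispe, Mon-PM→Nakamura, Tue-AM→Rivera+Okafor, Tue-PM→Nakamura+Quispe, Wed-AM→Haddad, Wed-PM→Quispe, Thu-AM→Jules+Petrov, Thu-PM→Petrov, Fri-AM→Okafor.
Loads: Haddad 1/1, Jules 1/1, Petrov 2/2, Nakamura 2/2, Quispe 3/3, Rivera 1/1, Okafor 2/2.

12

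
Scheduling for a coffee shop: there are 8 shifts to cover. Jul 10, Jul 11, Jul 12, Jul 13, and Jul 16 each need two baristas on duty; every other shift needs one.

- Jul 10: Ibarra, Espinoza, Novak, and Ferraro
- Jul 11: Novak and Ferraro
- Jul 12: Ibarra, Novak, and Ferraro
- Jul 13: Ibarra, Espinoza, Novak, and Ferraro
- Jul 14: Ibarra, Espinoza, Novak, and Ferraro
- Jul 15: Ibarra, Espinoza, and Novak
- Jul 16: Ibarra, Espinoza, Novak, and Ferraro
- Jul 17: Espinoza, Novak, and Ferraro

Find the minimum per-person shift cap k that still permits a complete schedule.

4

With 4 baristas and 13 worker-slots to fill, someone must work at least ⌈13/4⌉ = 4 shifts, so k ≥ 4.
k = 4 works: Jul 10→Ibarra+Espinoza, Jul 11→Novak+Ferraro, Jul 12→Ibarra+Novak, Jul 13→Espinoza+Novak, Jul 14→Ibarra, Jul 15→Ibarra, Jul 16→Espinoza+Novak, Jul 17→Espinoza.
Loads: Ibarra 4, Espinoza 4, Novak 4, Ferraro 1 — all ≤ 4.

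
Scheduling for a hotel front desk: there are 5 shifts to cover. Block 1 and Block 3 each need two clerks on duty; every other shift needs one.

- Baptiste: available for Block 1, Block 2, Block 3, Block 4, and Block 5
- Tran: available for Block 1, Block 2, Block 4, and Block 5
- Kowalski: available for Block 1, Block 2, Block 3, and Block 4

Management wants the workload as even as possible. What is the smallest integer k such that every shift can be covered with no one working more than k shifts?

3

With 3 clerks and 7 worker-slots to fill, someone must work at least ⌈7/3⌉ = 3 shifts, so k ≥ 3.
k = 3 works: Block 1→Baptiste+Tran, Block 2→Tran, Block 3→Baptiste+Kowalski, Block 4→Tran, Block 5→Baptiste.
Loads: Baptiste 3, Tran 3, Kowalski 1 — all ≤ 3.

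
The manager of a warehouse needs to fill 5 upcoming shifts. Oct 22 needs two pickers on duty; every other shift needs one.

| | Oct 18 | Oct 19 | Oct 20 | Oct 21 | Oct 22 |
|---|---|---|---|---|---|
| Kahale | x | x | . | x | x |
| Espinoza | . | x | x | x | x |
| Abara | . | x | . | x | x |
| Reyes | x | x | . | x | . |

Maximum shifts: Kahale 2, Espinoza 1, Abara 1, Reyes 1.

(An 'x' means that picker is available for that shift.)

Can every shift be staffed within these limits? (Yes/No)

Shifts {Oct 18, Oct 19, Oct 20, Oct 21, Oct 22} need 6 worker-slots in total, but the pickers available for any of those shifts (Kahale, Espinoza, Abara, and Reyes) can supply at most 5 among them. So no valid schedule exists.

No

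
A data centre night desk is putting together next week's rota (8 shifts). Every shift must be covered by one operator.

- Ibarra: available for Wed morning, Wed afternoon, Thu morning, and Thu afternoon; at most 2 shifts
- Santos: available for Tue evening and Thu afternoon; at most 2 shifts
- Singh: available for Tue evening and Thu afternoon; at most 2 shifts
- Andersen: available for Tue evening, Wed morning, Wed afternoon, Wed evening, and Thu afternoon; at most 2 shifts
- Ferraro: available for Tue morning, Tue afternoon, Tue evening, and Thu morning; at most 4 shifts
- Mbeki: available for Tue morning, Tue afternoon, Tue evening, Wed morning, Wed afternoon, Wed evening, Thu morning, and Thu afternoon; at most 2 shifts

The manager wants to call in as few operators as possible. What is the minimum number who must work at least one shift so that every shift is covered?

8 slots to fill and no one can take more than 4, so at least ⌈8/4⌉ = 2 operators are needed.
Any 2 operators together have capacity at most 4+2 = 6 < 8 slots, so 2 can never suffice.
Ibarra, Andersen, and Ferraro alone can cover everything: Tue morning→Ferraro, Tue afternoon→Ferraro, Tue evening→Ferraro, Wed morning→Ibarra, Wed afternoon→Ibarra, Wed evening→Andersen, Thu morning→Ferraro, Thu afternoon→Andersen.

3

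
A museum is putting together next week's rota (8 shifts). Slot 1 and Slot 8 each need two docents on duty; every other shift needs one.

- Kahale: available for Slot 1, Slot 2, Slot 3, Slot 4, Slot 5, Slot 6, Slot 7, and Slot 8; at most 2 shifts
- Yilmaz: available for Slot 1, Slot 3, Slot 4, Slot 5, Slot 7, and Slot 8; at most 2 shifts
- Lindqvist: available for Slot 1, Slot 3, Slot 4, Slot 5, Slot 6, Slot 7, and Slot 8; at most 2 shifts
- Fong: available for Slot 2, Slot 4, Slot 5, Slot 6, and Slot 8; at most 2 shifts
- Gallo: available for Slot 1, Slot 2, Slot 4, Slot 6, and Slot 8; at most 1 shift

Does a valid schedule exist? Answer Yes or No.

No

Total capacity is 2+2+2+2+1 = 9 but 10 worker-slots are needed — infeasible.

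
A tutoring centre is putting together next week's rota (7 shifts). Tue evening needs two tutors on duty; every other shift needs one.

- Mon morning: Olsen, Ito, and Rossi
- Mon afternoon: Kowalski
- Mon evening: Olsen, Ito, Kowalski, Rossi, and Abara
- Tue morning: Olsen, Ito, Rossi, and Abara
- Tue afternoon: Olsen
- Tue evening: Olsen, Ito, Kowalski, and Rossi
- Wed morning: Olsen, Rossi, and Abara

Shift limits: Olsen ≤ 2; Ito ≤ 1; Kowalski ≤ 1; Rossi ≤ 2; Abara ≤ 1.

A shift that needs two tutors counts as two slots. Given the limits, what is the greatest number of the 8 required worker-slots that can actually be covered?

Total capacity across all tutors is 2+1+1+2+1 = 7, and 8 slots are needed, so at most 7 can be filled.
An assignment achieving 7: Mon morning→Olsen, Mon afternoon→Kowalski, Mon evening→Abara, Tue morning→Ito, Tue afternoon→Olsen, Tue evening→Rossi, Wed morning→Rossi.
Loads: Olsen 2/2, Ito 1/1, Kowalski 1/1, Rossi 2/2, Abara 1/1.

7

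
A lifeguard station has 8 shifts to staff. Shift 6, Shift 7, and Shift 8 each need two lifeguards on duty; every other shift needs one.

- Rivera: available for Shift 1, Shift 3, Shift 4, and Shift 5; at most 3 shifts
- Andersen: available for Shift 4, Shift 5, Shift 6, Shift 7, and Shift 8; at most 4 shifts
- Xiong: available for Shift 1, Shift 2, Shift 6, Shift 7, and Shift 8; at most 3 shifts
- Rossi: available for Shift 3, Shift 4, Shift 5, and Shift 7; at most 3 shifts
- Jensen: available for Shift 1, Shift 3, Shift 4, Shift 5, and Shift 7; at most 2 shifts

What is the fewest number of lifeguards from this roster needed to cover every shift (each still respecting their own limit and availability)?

11 slots to fill and no one can take more than 4, so at least ⌈11/4⌉ = 3 lifeguards are needed.
Any 3 lifeguards together have capacity at most 4+3+3 = 10 < 11 slots, so 3 can never suffice.
Rivera, Andersen, Xiong, and Rossi alone can cover everything: Shift 1→Rivera, Shift 2→Xiong, Shift 3→Rivera, Shift 4→Rivera, Shift 5→Andersen, Shift 6→Andersen+Xiong, Shift 7→Andersen+Rossi, Shift 8→Andersen+Xiong.

4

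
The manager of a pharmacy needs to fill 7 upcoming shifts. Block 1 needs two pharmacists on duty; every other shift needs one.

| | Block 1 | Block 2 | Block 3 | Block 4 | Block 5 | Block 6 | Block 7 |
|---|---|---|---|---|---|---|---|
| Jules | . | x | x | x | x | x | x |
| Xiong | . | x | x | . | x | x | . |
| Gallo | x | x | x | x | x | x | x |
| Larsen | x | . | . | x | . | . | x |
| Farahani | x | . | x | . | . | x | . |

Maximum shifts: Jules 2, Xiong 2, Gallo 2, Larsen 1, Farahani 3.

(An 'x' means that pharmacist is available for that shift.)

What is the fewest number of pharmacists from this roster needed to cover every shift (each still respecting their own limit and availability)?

8 slots to fill and no one can take more than 3, so at least ⌈8/3⌉ = 3 pharmacists are needed.
Any 3 pharmacists together have capacity at most 3+2+2 = 7 < 8 slots, so 3 can never suffice.
Jules, Xiong, Gallo, and Farahani alone can cover everything: Block 1→Gallo+Farahani, Block 2→Xiong, Block 3→Gallo, Block 4→Jules, Block 5→Xiong, Block 6→Farahani, Block 7→Jules.

4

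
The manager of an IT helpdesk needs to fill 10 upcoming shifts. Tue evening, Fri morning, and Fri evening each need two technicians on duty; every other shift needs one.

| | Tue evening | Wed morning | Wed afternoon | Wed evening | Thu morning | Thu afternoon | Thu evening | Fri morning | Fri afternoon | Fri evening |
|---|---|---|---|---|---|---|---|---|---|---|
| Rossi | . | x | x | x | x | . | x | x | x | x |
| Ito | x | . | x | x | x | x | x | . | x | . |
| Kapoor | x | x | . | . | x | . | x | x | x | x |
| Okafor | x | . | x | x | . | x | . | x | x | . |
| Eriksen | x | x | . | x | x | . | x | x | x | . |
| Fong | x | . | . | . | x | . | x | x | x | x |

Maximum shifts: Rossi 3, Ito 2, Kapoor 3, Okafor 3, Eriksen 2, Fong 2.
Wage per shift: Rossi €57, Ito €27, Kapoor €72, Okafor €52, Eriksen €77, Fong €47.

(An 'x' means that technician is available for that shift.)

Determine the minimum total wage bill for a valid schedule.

€691

Picking the cheapest available technician for each shift independently would cost €496, but that ignores the shift limits.
An optimal schedule: Tue evening→Okafor+Kapoor, Wed morning→Rossi, Wed afternoon→Ito, Wed evening→Okafor, Thu morning→Fong, Thu afternoon→Ito, Thu evening→Rossi, Fri morning→Okafor+Kapoor, Fri afternoon→Kapoor, Fri evening→Fong+Rossi.
Total: 52 + 72 + 57 + 27 + 52 + 47 + 27 + 57 + 52 + 72 + 72 + 47 + 57 = €691.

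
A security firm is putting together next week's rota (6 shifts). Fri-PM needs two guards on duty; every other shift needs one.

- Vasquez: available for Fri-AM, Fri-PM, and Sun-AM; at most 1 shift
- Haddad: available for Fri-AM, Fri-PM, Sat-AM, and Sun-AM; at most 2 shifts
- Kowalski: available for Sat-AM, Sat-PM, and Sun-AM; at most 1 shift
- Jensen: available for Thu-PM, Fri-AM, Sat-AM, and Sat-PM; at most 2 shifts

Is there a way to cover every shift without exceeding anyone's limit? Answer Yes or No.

No

Total capacity is 1+2+1+2 = 6 but 7 worker-slots are needed — infeasible.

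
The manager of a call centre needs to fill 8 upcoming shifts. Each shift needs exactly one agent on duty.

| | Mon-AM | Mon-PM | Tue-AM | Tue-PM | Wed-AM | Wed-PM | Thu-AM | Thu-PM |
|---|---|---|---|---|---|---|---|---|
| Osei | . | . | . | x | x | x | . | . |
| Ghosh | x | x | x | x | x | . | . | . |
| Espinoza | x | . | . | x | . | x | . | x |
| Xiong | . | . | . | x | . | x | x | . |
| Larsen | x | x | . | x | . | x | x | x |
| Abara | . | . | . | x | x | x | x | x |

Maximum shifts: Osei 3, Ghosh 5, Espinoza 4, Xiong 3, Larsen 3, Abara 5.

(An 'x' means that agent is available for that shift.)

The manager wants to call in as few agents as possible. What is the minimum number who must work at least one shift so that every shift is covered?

8 slots to fill and no one can take more than 5, so at least ⌈8/5⌉ = 2 agents are needed.
Ghosh and Larsen alone can cover everything: Mon-AM→Ghosh, Mon-PM→Ghosh, Tue-AM→Ghosh, Tue-PM→Ghosh, Wed-AM→Ghosh, Wed-PM→Larsen, Thu-AM→Larsen, Thu-PM→Larsen.

2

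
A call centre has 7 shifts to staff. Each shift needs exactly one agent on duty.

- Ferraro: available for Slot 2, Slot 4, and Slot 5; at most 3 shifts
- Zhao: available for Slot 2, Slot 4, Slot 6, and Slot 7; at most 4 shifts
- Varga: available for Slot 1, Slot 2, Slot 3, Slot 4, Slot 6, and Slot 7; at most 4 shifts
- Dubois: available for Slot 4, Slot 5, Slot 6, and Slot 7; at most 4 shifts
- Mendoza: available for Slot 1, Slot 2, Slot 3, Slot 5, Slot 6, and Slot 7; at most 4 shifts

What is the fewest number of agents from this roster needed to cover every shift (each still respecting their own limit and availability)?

7 slots to fill and no one can take more than 4, so at least ⌈7/4⌉ = 2 agents are needed.
Ferraro and Varga alone can cover everything: Slot 1→Varga, Slot 2→Ferraro, Slot 3→Varga, Slot 4→Ferraro, Slot 5→Ferraro, Slot 6→Varga, Slot 7→Varga.

2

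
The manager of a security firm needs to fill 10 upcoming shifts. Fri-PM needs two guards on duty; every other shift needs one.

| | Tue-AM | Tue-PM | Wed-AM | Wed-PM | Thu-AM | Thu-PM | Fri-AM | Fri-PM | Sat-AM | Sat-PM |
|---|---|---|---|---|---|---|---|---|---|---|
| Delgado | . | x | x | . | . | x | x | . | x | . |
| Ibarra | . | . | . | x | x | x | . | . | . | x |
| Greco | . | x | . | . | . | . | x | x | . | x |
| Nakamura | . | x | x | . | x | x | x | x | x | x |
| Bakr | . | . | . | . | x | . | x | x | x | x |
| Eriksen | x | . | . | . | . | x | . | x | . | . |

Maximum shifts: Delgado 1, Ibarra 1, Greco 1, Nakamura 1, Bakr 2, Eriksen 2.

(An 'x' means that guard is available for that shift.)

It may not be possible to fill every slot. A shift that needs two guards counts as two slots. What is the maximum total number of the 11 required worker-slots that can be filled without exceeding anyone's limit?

8

Total capacity across all guards is 1+1+1+1+2+2 = 8, and 11 slots are needed, so at most 8 can be filled.
An assignment achieving 8: Tue-AM→Eriksen, Tue-PM→Greco, Wed-AM→Delgado, Wed-PM→Ibarra, Thu-AM→Nakamura, Thu-PM→Eriksen, Fri-AM→Bakr, Sat-AM→Bakr.
Loads: Delgado 1/1, Ibarra 1/1, Greco 1/1, Nakamura 1/1, Bakr 2/2, Eriksen 2/2.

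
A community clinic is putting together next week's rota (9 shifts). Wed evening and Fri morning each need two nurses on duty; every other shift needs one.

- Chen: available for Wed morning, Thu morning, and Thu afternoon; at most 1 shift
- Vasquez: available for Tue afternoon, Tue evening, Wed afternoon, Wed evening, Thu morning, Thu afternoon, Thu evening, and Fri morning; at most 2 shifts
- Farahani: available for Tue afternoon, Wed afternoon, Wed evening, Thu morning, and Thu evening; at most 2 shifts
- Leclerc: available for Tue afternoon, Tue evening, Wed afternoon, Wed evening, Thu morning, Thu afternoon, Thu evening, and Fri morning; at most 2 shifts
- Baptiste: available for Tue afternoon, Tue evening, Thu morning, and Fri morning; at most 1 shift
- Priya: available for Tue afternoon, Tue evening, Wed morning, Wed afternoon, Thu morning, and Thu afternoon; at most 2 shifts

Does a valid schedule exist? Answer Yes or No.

No

Total capacity is 1+2+2+2+1+2 = 10 but 11 worker-slots are needed — infeasible.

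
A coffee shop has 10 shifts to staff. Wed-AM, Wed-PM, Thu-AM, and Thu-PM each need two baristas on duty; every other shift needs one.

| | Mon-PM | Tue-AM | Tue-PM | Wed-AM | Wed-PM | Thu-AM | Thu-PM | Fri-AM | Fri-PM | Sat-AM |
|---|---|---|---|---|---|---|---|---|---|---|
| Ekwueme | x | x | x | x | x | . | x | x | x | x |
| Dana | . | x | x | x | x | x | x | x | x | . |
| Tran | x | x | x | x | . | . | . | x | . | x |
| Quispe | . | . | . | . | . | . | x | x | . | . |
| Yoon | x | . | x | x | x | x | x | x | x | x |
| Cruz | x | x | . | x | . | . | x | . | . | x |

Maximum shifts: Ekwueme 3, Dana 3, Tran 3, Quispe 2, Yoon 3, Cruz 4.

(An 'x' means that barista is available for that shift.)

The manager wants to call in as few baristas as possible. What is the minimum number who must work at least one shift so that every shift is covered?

14 slots to fill and no one can take more than 4, so at least ⌈14/4⌉ = 4 baristas are needed.
Any 4 baristas together have capacity at most 4+3+3+3 = 13 < 14 slots, so 4 can never suffice.
Ekwueme, Dana, Tran, Quispe, and Yoon alone can cover everything: Mon-PM→Ekwueme, Tue-AM→Ekwueme, Tue-PM→Tran, Wed-AM→Tran+Yoon, Wed-PM→Ekwueme+Dana, Thu-AM→Dana+Yoon, Thu-PM→Quispe+Yoon, Fri-AM→Quispe, Fri-PM→Dana, Sat-AM→Tran.

5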